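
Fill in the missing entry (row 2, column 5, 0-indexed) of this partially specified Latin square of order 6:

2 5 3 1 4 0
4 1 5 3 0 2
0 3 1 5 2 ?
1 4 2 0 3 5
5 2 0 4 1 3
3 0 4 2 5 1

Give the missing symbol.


Row 2 contains symbols [0, 1, 2, 3, 5] — missing [4].
Column 5 contains symbols [0, 1, 2, 3, 5] — missing [4].
The missing symbol must appear in both missing sets; intersection = [4].
Therefore the hidden value is 4.

Missing value = 4.


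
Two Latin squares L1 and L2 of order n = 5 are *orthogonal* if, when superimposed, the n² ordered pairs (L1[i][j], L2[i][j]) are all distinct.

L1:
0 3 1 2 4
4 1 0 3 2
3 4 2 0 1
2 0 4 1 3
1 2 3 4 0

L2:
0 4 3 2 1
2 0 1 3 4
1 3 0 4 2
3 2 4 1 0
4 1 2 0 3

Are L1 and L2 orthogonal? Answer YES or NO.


Form the n² = 25 superimposed pairs (L1[i][j], L2[i][j]), row by row (rows and columns indexed from 0):
row 0: (0,0) (3,4) (1,3) (2,2) (4,1)
row 1: (4,2) (1,0) (0,1) (3,3) (2,4)
row 2: (3,1) (4,3) (2,0) (0,4) (1,2)
row 3: (2,3) (0,2) (4,4) (1,1) (3,0)
row 4: (1,4) (2,1) (3,2) (4,0) (0,3)
Orthogonality requires all 25 pairs distinct.
Check by first coordinate: for each symbol s of L1, list the L2 entries in the n cells where L1 = s; they must all differ.
  L1 = 0: L2 entries (in reading order) 0, 1, 4, 2, 3 — all 5 distinct ✓
  L1 = 1: L2 entries (in reading order) 3, 0, 2, 1, 4 — all 5 distinct ✓
  L1 = 2: L2 entries (in reading order) 2, 4, 0, 3, 1 — all 5 distinct ✓
  L1 = 3: L2 entries (in reading order) 4, 3, 1, 0, 2 — all 5 distinct ✓
  L1 = 4: L2 entries (in reading order) 1, 2, 3, 4, 0 — all 5 distinct ✓
Every symbol of L1 meets every symbol of L2 exactly once, so all 25 pairs are distinct (25 of 25).
Conclusion: YES.

YES


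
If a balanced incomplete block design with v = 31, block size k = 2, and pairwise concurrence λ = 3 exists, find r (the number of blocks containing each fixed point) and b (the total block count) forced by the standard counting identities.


Any 2-(v, k, λ) BIBD satisfies two necessary conditions:
  (i)  Each point sits in r blocks, and counting incidences through any fixed point gives r(k − 1) = λ(v − 1), so r = λ(v − 1)/(k − 1).
  (ii) Total incidences bk = vr, so b = vr/k.
Step 1: r = λ(v − 1)/(k − 1) = 3·(31 − 1)/(2 − 1) = 3·30/1 = 90/1 = 90.
Step 2: b = vr/k = 31·90/2 = 2790/2 = 1395.
Check integrality: r = 90 ∈ Z ✓, b = 1395 ∈ Z ✓.
(These identities are necessary conditions: they determine r and b for any design with these parameters, but do not by themselves prove that one exists.)

r = 90, b = 1395.


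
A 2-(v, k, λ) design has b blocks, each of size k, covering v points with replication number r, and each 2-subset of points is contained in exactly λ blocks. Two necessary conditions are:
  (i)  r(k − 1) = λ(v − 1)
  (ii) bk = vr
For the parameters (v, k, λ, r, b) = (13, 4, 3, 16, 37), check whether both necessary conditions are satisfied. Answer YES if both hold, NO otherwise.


Condition (i): r(k − 1) = 16·3 = 48; λ(v − 1) = 3·12 = 36. Match? NO.
Condition (ii): bk = 37·4 = 148; vr = 13·16 = 208. Match? NO.
Both conditions hold? NO.

NO


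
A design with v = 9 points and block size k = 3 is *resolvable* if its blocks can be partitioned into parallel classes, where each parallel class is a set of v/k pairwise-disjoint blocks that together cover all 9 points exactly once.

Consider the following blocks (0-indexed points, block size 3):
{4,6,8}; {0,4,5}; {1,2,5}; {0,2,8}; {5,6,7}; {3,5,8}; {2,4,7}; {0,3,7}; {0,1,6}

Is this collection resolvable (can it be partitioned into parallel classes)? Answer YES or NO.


v = 9, block size k = 3, number of blocks = 9.
For resolvability, blocks must partition into parallel classes of size v/k = 3.
Total blocks must therefore be a multiple of 3: 9 = 3·3 + 0 ⇒ divisible ✓.
Consider block {0,4,5}. It intersects every other block in the collection, so no parallel class of size 3 can contain it.
Since every block must belong to some parallel class in a resolution, the collection cannot be partitioned into parallel classes.
Resolvable? NO.

NO


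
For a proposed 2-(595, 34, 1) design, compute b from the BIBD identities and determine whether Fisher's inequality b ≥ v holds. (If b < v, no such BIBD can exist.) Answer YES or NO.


r = λ(v − 1)/(k − 1) = 1·594/33 = 18.
b = vr/k = 595·18/34 = 315.
Fisher's inequality: b ≥ v ⇔ 315 ≥ 595? NO.

NO


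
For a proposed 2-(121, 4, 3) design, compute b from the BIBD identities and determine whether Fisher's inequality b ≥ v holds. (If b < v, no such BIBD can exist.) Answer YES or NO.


r = λ(v − 1)/(k − 1) = 3·120/3 = 120.
b = vr/k = 121·120/4 = 3630.
Fisher's inequality: b ≥ v ⇔ 3630 ≥ 121? YES.

YES


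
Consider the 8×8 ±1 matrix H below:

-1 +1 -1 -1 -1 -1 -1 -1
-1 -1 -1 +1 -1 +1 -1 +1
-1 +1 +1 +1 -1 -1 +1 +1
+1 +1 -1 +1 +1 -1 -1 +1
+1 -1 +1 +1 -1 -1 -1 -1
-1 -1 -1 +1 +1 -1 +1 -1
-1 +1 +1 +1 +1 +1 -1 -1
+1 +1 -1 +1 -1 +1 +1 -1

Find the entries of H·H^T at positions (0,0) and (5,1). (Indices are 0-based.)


Row 0 of H: [-1, 1, -1, -1, -1, -1, -1, -1].
Row 1 of H: [-1, -1, -1, 1, -1, 1, -1, 1].
Row 5 of H: [-1, -1, -1, 1, 1, -1, 1, -1].
(H·H^T)[0][0] = Σ_j H[0][j]·H[0][j] = (-1)² + (1)² + (-1)² + (-1)² + (-1)² + (-1)² + (-1)² + (-1)² = 1 + 1 + 1 + 1 + 1 + 1 + 1 + 1 = 8.
(H·H^T)[5][1] = Σ_j H[5][j]·H[1][j] = (-1)·(-1) + (-1)·(-1) + (-1)·(-1) + (1)·(1) + (1)·(-1) + (-1)·(1) + (1)·(-1) + (-1)·(1) = 1 + 1 + 1 + 1 + -1 + -1 + -1 + -1 = 0.
So rows 5 and 1 are orthogonal; the diagonal entry equals n = 8.

(0,0) entry = 8; (5,1) entry = 0.


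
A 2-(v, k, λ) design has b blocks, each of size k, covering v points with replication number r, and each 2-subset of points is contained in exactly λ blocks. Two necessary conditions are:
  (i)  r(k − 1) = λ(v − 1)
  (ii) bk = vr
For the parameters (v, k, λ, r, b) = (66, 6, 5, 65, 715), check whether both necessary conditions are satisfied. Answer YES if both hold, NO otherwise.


Condition (i): r(k − 1) = 65·5 = 325; λ(v − 1) = 5·65 = 325. Match? YES.
Condition (ii): bk = 715·6 = 4290; vr = 66·65 = 4290. Match? YES.
Both conditions hold? YES.

YES


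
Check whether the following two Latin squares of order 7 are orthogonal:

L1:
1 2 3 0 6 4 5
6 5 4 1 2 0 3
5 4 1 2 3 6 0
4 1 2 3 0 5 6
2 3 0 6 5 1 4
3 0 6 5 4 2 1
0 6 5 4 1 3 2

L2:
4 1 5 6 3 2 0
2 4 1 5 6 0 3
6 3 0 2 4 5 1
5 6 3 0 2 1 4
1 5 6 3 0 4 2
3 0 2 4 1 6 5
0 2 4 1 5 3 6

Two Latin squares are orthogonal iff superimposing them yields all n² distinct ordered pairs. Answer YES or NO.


Form the n² = 49 superimposed pairs (L1[i][j], L2[i][j]), row by row (rows and columns indexed from 0):
row 0: (1,4) (2,1) (3,5) (0,6) (6,3) (4,2) (5,0)
row 1: (6,2) (5,4) (4,1) (1,5) (2,6) (0,0) (3,3)
row 2: (5,6) (4,3) (1,0) (2,2) (3,4) (6,5) (0,1)
row 3: (4,5) (1,6) (2,3) (3,0) (0,2) (5,1) (6,4)
row 4: (2,1) (3,5) (0,6) (6,3) (5,0) (1,4) (4,2)
row 5: (3,3) (0,0) (6,2) (5,4) (4,1) (2,6) (1,5)
row 6: (0,0) (6,2) (5,4) (4,1) (1,5) (3,3) (2,6)
Orthogonality requires all 49 pairs distinct.
But the pair (2,1) repeats: cell (0,1) has L1 = 2, L2 = 1, and cell (4,0) has L1 = 2, L2 = 1.
A repeated pair means some other pair never occurs (only 28 distinct pairs out of 49), so the squares are not orthogonal.
Conclusion: NO.

NO


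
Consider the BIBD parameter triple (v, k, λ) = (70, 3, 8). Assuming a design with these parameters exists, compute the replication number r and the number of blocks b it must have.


Any 2-(v, k, λ) BIBD satisfies two necessary conditions:
  (i)  Each point sits in r blocks, and counting incidences through any fixed point gives r(k − 1) = λ(v − 1), so r = λ(v − 1)/(k − 1).
  (ii) Total incidences bk = vr, so b = vr/k.
Step 1: r = λ(v − 1)/(k − 1) = 8·(70 − 1)/(3 − 1) = 8·69/2 = 552/2 = 276.
Step 2: b = vr/k = 70·276/3 = 19320/3 = 6440.
Check integrality: r = 276 ∈ Z ✓, b = 6440 ∈ Z ✓.
(These identities are necessary conditions: they determine r and b for any design with these parameters, but do not by themselves prove that one exists.)

r = 276, b = 6440.


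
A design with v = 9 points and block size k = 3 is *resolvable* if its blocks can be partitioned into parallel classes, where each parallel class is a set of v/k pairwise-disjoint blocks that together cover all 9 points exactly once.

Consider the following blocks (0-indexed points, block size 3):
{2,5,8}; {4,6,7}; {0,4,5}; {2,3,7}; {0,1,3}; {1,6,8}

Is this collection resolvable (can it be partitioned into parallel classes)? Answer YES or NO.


v = 9, block size k = 3, number of blocks = 6.
For resolvability, blocks must partition into parallel classes of size v/k = 3.
Total blocks must therefore be a multiple of 3: 6 = 3·2 + 0 ⇒ divisible ✓.
Greedy packing gives 2 candidate class(es). Each should be a full parallel class (size 3, covers all 9 points).
  Class 1 (3 blocks): {2,5,8}; {4,6,7}; {0,1,3}. Points covered: [0, 1, 2, 3, 4, 5, 6, 7, 8].
  Class 2 (3 blocks): {0,4,5}; {2,3,7}; {1,6,8}. Points covered: [0, 1, 2, 3, 4, 5, 6, 7, 8].
All classes full (size 3)? YES. All classes cover every point? YES.
Resolvable? YES.

YES


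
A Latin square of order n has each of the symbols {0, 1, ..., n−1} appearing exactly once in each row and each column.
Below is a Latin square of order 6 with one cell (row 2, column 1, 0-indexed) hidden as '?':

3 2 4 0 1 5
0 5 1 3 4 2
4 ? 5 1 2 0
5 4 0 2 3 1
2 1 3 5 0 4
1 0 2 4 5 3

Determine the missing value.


Row 2 contains symbols [0, 1, 2, 4, 5] — missing [3].
Column 1 contains symbols [0, 1, 2, 4, 5] — missing [3].
The missing symbol must appear in both missing sets; intersection = [3].
Therefore the hidden value is 3.

Missing value = 3.


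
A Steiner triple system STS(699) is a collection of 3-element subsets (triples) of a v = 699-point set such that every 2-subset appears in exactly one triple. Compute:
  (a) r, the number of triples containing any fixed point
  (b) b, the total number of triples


An STS(v) is a 2-(v, 3, 1) BIBD: block size k = 3, λ = 1.
Replication: r(k − 1) = λ(v − 1) ⇒ r·2 = 699 − 1 = 698 ⇒ r = 349.
Block count: b = v(v − 1)/6 = 699·698/6 = 487902/6 = 81317.
(Check via bk = vr: 81317·3 = 243951 = 699·349 = 243951 ✓.)

r = 349, b = 81317.


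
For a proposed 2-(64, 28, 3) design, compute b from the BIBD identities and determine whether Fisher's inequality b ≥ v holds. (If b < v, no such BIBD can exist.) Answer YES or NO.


r = λ(v − 1)/(k − 1) = 3·63/27 = 7.
b = vr/k = 64·7/28 = 16.
Fisher's inequality: b ≥ v ⇔ 16 ≥ 64? NO.

NO


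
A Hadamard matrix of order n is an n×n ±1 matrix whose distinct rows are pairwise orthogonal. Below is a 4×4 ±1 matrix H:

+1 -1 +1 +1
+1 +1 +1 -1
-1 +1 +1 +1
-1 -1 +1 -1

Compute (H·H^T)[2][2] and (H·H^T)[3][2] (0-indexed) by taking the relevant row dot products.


Row 2 of H: [-1, 1, 1, 1].
Row 3 of H: [-1, -1, 1, -1].
(H·H^T)[2][2] = Σ_j H[2][j]·H[2][j] = (-1)² + (1)² + (1)² + (1)² = 1 + 1 + 1 + 1 = 4.
(H·H^T)[3][2] = Σ_j H[3][j]·H[2][j] = (-1)·(-1) + (-1)·(1) + (1)·(1) + (-1)·(1) = 1 + -1 + 1 + -1 = 0.
So rows 3 and 2 are orthogonal; the diagonal entry equals n = 4.

(2,2) entry = 4; (3,2) entry = 0.


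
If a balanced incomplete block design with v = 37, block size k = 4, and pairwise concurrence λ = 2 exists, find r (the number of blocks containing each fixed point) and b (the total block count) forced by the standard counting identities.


Any 2-(v, k, λ) BIBD satisfies two necessary conditions:
  (i)  Each point sits in r blocks, and counting incidences through any fixed point gives r(k − 1) = λ(v − 1), so r = λ(v − 1)/(k − 1).
  (ii) Total incidences bk = vr, so b = vr/k.
Step 1: r = λ(v − 1)/(k − 1) = 2·(37 − 1)/(4 − 1) = 2·36/3 = 72/3 = 24.
Step 2: b = vr/k = 37·24/4 = 888/4 = 222.
Check integrality: r = 24 ∈ Z ✓, b = 222 ∈ Z ✓.
(These identities are necessary conditions: they determine r and b for any design with these parameters, but do not by themselves prove that one exists.)

r = 24, b = 222.


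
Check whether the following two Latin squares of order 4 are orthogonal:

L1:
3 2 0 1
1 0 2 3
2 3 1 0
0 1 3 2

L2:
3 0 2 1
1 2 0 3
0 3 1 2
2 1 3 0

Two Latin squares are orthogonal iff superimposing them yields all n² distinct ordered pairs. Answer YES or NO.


Form the n² = 16 superimposed pairs (L1[i][j], L2[i][j]), row by row (rows and columns indexed from 0):
row 0: (3,3) (2,0) (0,2) (1,1)
row 1: (1,1) (0,2) (2,0) (3,3)
row 2: (2,0) (3,3) (1,1) (0,2)
row 3: (0,2) (1,1) (3,3) (2,0)
Orthogonality requires all 16 pairs distinct.
But the pair (1,1) repeats: cell (0,3) has L1 = 1, L2 = 1, and cell (1,0) has L1 = 1, L2 = 1.
A repeated pair means some other pair never occurs (only 4 distinct pairs out of 16), so the squares are not orthogonal.
Conclusion: NO.

NO


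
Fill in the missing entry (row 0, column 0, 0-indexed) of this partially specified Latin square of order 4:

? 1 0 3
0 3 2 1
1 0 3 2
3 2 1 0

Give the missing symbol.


Row 0 contains symbols [0, 1, 3] — missing [2].
Column 0 contains symbols [0, 1, 3] — missing [2].
The missing symbol must appear in both missing sets; intersection = [2].
Therefore the hidden value is 2.

Missing value = 2.


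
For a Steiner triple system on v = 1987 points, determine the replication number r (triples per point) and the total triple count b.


An STS(v) is a 2-(v, 3, 1) BIBD: block size k = 3, λ = 1.
Replication: r(k − 1) = λ(v − 1) ⇒ r·2 = 1987 − 1 = 1986 ⇒ r = 993.
Block count: b = v(v − 1)/6 = 1987·1986/6 = 3946182/6 = 657697.

r = 993, b = 657697.


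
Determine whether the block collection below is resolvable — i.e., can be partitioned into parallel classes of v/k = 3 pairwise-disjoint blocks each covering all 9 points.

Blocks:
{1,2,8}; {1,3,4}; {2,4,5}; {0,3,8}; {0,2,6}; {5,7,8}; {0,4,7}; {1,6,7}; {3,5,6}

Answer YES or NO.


v = 9, block size k = 3, number of blocks = 9.
For resolvability, blocks must partition into parallel classes of size v/k = 3.
Total blocks must therefore be a multiple of 3: 9 = 3·3 + 0 ⇒ divisible ✓.
Greedy packing gives 3 candidate class(es). Each should be a full parallel class (size 3, covers all 9 points).
  Class 1 (3 blocks): {1,2,8}; {0,4,7}; {3,5,6}. Points covered: [0, 1, 2, 3, 4, 5, 6, 7, 8].
  Class 2 (3 blocks): {1,3,4}; {0,2,6}; {5,7,8}. Points covered: [0, 1, 2, 3, 4, 5, 6, 7, 8].
  Class 3 (3 blocks): {2,4,5}; {0,3,8}; {1,6,7}. Points covered: [0, 1, 2, 3, 4, 5, 6, 7, 8].
All classes full (size 3)? YES. All classes cover every point? YES.
Resolvable? YES.

YES


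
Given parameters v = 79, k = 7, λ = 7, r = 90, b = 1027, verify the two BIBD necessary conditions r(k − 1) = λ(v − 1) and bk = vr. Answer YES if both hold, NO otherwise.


Condition (i): r(k − 1) = 90·6 = 540; λ(v − 1) = 7·78 = 546. Match? NO.
Condition (ii): bk = 1027·7 = 7189; vr = 79·90 = 7110. Match? NO.
Both conditions hold? NO.

NO


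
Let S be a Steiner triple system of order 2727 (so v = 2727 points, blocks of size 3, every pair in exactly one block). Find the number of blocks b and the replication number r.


An STS(v) is a 2-(v, 3, 1) BIBD: block size k = 3, λ = 1.
Replication: r(k − 1) = λ(v − 1) ⇒ r·2 = 2727 − 1 = 2726 ⇒ r = 1363.
Block count: b = v(v − 1)/6 = 2727·2726/6 = 7433802/6 = 1238967.

r = 1363, b = 1238967.


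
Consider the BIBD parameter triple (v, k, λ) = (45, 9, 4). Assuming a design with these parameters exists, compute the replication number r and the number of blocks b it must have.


Any 2-(v, k, λ) BIBD satisfies two necessary conditions:
  (i)  Each point sits in r blocks, and counting incidences through any fixed point gives r(k − 1) = λ(v − 1), so r = λ(v − 1)/(k − 1).
  (ii) Total incidences bk = vr, so b = vr/k.
Step 1: r = λ(v − 1)/(k − 1) = 4·(45 − 1)/(9 − 1) = 4·44/8 = 176/8 = 22.
Step 2: b = vr/k = 45·22/9 = 990/9 = 110.
Check integrality: r = 22 ∈ Z ✓, b = 110 ∈ Z ✓.
(These identities are necessary conditions: they determine r and b for any design with these parameters, but do not by themselves prove that one exists.)

r = 22, b = 110.


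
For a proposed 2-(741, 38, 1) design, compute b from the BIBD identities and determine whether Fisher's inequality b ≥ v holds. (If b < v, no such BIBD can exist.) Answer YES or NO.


r = λ(v − 1)/(k − 1) = 1·740/37 = 20.
b = vr/k = 741·20/38 = 390.
Fisher's inequality: b ≥ v ⇔ 390 ≥ 741? NO.

NO


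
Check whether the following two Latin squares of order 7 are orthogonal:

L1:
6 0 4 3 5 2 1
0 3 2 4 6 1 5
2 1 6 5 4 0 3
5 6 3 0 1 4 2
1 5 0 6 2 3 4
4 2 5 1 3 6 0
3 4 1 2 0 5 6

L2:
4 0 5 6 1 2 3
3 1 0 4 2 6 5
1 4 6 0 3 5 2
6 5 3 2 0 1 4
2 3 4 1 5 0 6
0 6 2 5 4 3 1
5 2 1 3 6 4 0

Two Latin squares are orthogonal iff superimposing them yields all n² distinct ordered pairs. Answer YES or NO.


Form the n² = 49 superimposed pairs (L1[i][j], L2[i][j]), row by row (rows and columns indexed from 0):
row 0: (6,4) (0,0) (4,5) (3,6) (5,1) (2,2) (1,3)
row 1: (0,3) (3,1) (2,0) (4,4) (6,2) (1,6) (5,5)
row 2: (2,1) (1,4) (6,6) (5,0) (4,3) (0,5) (3,2)
row 3: (5,6) (6,5) (3,3) (0,2) (1,0) (4,1) (2,4)
row 4: (1,2) (5,3) (0,4) (6,1) (2,5) (3,0) (4,6)
row 5: (4,0) (2,6) (5,2) (1,5) (3,4) (6,3) (0,1)
row 6: (3,5) (4,2) (1,1) (2,3) (0,6) (5,4) (6,0)
Orthogonality requires all 49 pairs distinct.
Check by first coordinate: for each symbol s of L1, list the L2 entries in the n cells where L1 = s; they must all differ.
  L1 = 0: L2 entries (in reading order) 0, 3, 5, 2, 4, 1, 6 — all 7 distinct ✓
  L1 = 1: L2 entries (in reading order) 3, 6, 4, 0, 2, 5, 1 — all 7 distinct ✓
  L1 = 2: L2 entries (in reading order) 2, 0, 1, 4, 5, 6, 3 — all 7 distinct ✓
  L1 = 3: L2 entries (in reading order) 6, 1, 2, 3, 0, 4, 5 — all 7 distinct ✓
  L1 = 4: L2 entries (in reading order) 5, 4, 3, 1, 6, 0, 2 — all 7 distinct ✓
  L1 = 5: L2 entries (in reading order) 1, 5, 0, 6, 3, 2, 4 — all 7 distinct ✓
  L1 = 6: L2 entries (in reading order) 4, 2, 6, 5, 1, 3, 0 — all 7 distinct ✓
Every symbol of L1 meets every symbol of L2 exactly once, so all 49 pairs are distinct (49 of 49).
Conclusion: YES.

YES


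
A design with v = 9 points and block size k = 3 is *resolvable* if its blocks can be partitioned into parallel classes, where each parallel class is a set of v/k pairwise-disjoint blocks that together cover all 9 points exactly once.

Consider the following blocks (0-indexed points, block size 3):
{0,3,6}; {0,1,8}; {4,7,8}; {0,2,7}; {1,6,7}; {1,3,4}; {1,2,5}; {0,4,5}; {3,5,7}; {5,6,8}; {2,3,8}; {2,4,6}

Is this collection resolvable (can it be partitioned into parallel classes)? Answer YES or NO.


v = 9, block size k = 3, number of blocks = 12.
For resolvability, blocks must partition into parallel classes of size v/k = 3.
Total blocks must therefore be a multiple of 3: 12 = 3·4 + 0 ⇒ divisible ✓.
Greedy packing gives 4 candidate class(es). Each should be a full parallel class (size 3, covers all 9 points).
  Class 1 (3 blocks): {0,3,6}; {4,7,8}; {1,2,5}. Points covered: [0, 1, 2, 3, 4, 5, 6, 7, 8].
  Class 2 (3 blocks): {0,1,8}; {3,5,7}; {2,4,6}. Points covered: [0, 1, 2, 3, 4, 5, 6, 7, 8].
  Class 3 (3 blocks): {0,2,7}; {1,3,4}; {5,6,8}. Points covered: [0, 1, 2, 3, 4, 5, 6, 7, 8].
  Class 4 (3 blocks): {1,6,7}; {0,4,5}; {2,3,8}. Points covered: [0, 1, 2, 3, 4, 5, 6, 7, 8].
All classes full (size 3)? YES. All classes cover every point? YES.
Resolvable? YES.

YES


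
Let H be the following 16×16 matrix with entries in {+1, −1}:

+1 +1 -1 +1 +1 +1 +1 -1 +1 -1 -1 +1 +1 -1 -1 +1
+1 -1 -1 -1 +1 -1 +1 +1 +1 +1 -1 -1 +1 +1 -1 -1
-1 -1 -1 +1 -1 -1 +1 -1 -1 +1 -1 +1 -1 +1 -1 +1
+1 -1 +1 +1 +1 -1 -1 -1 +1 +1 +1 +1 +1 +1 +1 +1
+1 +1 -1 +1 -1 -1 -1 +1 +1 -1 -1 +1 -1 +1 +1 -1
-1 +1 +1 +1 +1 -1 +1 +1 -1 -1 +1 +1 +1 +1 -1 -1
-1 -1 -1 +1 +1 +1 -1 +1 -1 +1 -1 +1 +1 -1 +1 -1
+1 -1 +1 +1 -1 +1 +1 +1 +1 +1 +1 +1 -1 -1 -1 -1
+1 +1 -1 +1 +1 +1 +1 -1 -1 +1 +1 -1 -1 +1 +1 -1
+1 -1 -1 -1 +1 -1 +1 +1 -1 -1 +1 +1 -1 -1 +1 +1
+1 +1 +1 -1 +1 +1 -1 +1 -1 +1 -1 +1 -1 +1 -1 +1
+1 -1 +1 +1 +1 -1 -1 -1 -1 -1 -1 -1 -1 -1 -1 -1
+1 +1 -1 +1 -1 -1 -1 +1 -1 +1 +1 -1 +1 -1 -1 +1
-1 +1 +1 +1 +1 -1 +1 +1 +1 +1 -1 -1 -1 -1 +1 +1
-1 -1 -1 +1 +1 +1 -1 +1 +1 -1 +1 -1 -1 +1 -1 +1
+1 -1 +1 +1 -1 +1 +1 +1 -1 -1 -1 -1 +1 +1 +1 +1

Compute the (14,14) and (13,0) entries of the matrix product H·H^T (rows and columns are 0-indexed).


Row 0 of H: [1, 1, -1, 1, 1, 1, 1, -1, 1, -1, -1, 1, 1, -1, -1, 1].
Row 13 of H: [-1, 1, 1, 1, 1, -1, 1, 1, 1, 1, -1, -1, -1, -1, 1, 1].
Row 14 of H: [-1, -1, -1, 1, 1, 1, -1, 1, 1, -1, 1, -1, -1, 1, -1, 1].
(H·H^T)[14][14] = Σ_j H[14][j]·H[14][j] = (-1)² + (-1)² + (-1)² + (1)² + (1)² + (1)² + (-1)² + (1)² + (1)² + (-1)² + (1)² + (-1)² + (-1)² + (1)² + (-1)² + (1)² = 1 + 1 + 1 + 1 + 1 + 1 + 1 + 1 + 1 + 1 + 1 + 1 + 1 + 1 + 1 + 1 = 16.
(H·H^T)[13][0] = Σ_j H[13][j]·H[0][j] = (-1)·(1) + (1)·(1) + (1)·(-1) + (1)·(1) + (1)·(1) + (-1)·(1) + (1)·(1) + (1)·(-1) + (1)·(1) + (1)·(-1) + (-1)·(-1) + (-1)·(1) + (-1)·(1) + (-1)·(-1) + (1)·(-1) + (1)·(1) = -1 + 1 + -1 + 1 + 1 + -1 + 1 + -1 + 1 + -1 + 1 + -1 + -1 + 1 + -1 + 1 = 0.
So rows 13 and 0 are orthogonal; the diagonal entry equals n = 16.

(14,14) entry = 16; (13,0) entry = 0.


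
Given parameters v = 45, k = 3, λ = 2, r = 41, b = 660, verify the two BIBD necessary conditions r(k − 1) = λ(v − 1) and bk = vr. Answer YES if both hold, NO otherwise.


Condition (i): r(k − 1) = 41·2 = 82; λ(v − 1) = 2·44 = 88. Match? NO.
Condition (ii): bk = 660·3 = 1980; vr = 45·41 = 1845. Match? NO.
Both conditions hold? NO.

NO


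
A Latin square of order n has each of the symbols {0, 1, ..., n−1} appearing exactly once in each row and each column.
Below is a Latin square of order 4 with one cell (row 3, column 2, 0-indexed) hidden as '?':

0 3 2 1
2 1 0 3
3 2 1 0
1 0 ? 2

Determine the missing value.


Row 3 contains symbols [0, 1, 2] — missing [3].
Column 2 contains symbols [0, 1, 2] — missing [3].
The missing symbol must appear in both missing sets; intersection = [3].
Therefore the hidden value is 3.

Missing value = 3.


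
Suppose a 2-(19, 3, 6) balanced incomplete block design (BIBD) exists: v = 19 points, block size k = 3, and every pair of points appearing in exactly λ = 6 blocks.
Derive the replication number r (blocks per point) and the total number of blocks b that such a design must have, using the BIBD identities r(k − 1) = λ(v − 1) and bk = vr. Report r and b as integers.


Any 2-(v, k, λ) BIBD satisfies two necessary conditions:
  (i)  Each point sits in r blocks, and counting incidences through any fixed point gives r(k − 1) = λ(v − 1), so r = λ(v − 1)/(k − 1).
  (ii) Total incidences bk = vr, so b = vr/k.
Step 1: r = λ(v − 1)/(k − 1) = 6·(19 − 1)/(3 − 1) = 6·18/2 = 108/2 = 54.
Step 2: b = vr/k = 19·54/3 = 1026/3 = 342.
Check integrality: r = 54 ∈ Z ✓, b = 342 ∈ Z ✓.
(These identities are necessary conditions: they determine r and b for any design with these parameters, but do not by themselves prove that one exists.)

r = 54, b = 342.


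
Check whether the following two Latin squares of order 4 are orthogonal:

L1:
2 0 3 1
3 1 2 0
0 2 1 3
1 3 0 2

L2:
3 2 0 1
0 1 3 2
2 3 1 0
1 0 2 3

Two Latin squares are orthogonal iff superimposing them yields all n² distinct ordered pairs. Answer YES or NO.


Form the n² = 16 superimposed pairs (L1[i][j], L2[i][j]), row by row (rows and columns indexed from 0):
row 0: (2,3) (0,2) (3,0) (1,1)
row 1: (3,0) (1,1) (2,3) (0,2)
row 2: (0,2) (2,3) (1,1) (3,0)
row 3: (1,1) (3,0) (0,2) (2,3)
Orthogonality requires all 16 pairs distinct.
But the pair (3,0) repeats: cell (0,2) has L1 = 3, L2 = 0, and cell (1,0) has L1 = 3, L2 = 0.
A repeated pair means some other pair never occurs (only 4 distinct pairs out of 16), so the squares are not orthogonal.
Conclusion: NO.

NO


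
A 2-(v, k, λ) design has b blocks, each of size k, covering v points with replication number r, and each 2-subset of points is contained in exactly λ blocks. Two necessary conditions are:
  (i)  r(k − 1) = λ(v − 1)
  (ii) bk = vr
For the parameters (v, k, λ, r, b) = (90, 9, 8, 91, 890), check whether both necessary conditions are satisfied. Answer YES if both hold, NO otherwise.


Condition (i): r(k − 1) = 91·8 = 728; λ(v − 1) = 8·89 = 712. Match? NO.
Condition (ii): bk = 890·9 = 8010; vr = 90·91 = 8190. Match? NO.
Both conditions hold? NO.

NO


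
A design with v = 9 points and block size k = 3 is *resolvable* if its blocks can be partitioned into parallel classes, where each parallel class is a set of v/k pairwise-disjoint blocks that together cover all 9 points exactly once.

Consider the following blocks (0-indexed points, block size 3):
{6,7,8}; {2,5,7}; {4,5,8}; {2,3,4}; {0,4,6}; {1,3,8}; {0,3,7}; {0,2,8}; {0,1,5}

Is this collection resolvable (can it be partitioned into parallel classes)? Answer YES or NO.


v = 9, block size k = 3, number of blocks = 9.
For resolvability, blocks must partition into parallel classes of size v/k = 3.
Total blocks must therefore be a multiple of 3: 9 = 3·3 + 0 ⇒ divisible ✓.
Consider block {4,5,8}. The only other block(s) in the collection disjoint from it are {0,3,7} — just 1 block(s). Any parallel class containing {4,5,8} would need 2 other blocks each disjoint from it, so no parallel class of size 3 can contain {4,5,8}.
Since every block must belong to some parallel class in a resolution, the collection cannot be partitioned into parallel classes.
Resolvable? NO.

NO


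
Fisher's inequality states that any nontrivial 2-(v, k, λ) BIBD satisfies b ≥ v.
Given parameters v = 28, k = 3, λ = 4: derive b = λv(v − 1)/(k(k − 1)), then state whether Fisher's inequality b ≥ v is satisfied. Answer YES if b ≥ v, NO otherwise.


r = λ(v − 1)/(k − 1) = 4·27/2 = 54.
b = vr/k = 28·54/3 = 504.
Fisher's inequality: b ≥ v ⇔ 504 ≥ 28? YES.

YES


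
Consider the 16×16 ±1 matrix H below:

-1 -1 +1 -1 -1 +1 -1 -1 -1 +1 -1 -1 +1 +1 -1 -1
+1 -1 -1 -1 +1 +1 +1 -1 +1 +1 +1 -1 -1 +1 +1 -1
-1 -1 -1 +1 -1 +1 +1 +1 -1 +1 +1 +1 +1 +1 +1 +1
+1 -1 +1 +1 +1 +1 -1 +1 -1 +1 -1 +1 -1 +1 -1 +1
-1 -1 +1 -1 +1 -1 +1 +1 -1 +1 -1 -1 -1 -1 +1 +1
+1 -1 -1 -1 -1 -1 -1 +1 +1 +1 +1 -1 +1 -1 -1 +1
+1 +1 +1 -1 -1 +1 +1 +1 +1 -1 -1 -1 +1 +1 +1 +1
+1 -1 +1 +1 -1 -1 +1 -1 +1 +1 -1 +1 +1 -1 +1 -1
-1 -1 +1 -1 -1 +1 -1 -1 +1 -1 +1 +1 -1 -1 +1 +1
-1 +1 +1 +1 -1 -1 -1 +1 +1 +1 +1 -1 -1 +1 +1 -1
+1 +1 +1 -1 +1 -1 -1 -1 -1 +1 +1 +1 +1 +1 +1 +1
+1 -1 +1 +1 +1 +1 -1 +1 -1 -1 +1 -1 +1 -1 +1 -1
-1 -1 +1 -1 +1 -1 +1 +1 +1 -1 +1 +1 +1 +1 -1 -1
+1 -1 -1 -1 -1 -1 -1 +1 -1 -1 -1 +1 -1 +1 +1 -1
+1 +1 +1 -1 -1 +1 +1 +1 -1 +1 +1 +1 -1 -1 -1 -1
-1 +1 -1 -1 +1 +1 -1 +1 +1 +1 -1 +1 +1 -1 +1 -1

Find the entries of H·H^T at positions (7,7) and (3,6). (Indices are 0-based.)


Row 3 of H: [1, -1, 1, 1, 1, 1, -1, 1, -1, 1, -1, 1, -1, 1, -1, 1].
Row 6 of H: [1, 1, 1, -1, -1, 1, 1, 1, 1, -1, -1, -1, 1, 1, 1, 1].
Row 7 of H: [1, -1, 1, 1, -1, -1, 1, -1, 1, 1, -1, 1, 1, -1, 1, -1].
(H·H^T)[7][7] = Σ_j H[7][j]·H[7][j] = (1)² + (-1)² + (1)² + (1)² + (-1)² + (-1)² + (1)² + (-1)² + (1)² + (1)² + (-1)² + (1)² + (1)² + (-1)² + (1)² + (-1)² = 1 + 1 + 1 + 1 + 1 + 1 + 1 + 1 + 1 + 1 + 1 + 1 + 1 + 1 + 1 + 1 = 16.
(H·H^T)[3][6] = Σ_j H[3][j]·H[6][j] = (1)·(1) + (-1)·(1) + (1)·(1) + (1)·(-1) + (1)·(-1) + (1)·(1) + (-1)·(1) + (1)·(1) + (-1)·(1) + (1)·(-1) + (-1)·(-1) + (1)·(-1) + (-1)·(1) + (1)·(1) + (-1)·(1) + (1)·(1) = 1 + -1 + 1 + -1 + -1 + 1 + -1 + 1 + -1 + -1 + 1 + -1 + -1 + 1 + -1 + 1 = -2.
Rows 3 and 6 are not orthogonal (dot product = -2 ≠ 0), so H is not a Hadamard matrix.

(7,7) entry = 16; (3,6) entry = -2.


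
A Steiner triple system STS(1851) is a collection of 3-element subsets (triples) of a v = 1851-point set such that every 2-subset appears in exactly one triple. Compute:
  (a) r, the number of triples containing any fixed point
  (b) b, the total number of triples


An STS(v) is a 2-(v, 3, 1) BIBD: block size k = 3, λ = 1.
Replication: r(k − 1) = λ(v − 1) ⇒ r·2 = 1851 − 1 = 1850 ⇒ r = 925.
Block count: bk = vr ⇒ b·3 = 1851·925 = 1712175 ⇒ b = 570725.

r = 925, b = 570725.


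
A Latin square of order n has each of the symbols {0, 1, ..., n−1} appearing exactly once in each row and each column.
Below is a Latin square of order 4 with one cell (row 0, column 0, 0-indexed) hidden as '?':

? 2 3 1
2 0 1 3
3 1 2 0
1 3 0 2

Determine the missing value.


Row 0 contains symbols [1, 2, 3] — missing [0].
Column 0 contains symbols [1, 2, 3] — missing [0].
The missing symbol must appear in both missing sets; intersection = [0].
Therefore the hidden value is 0.

Missing value = 0.


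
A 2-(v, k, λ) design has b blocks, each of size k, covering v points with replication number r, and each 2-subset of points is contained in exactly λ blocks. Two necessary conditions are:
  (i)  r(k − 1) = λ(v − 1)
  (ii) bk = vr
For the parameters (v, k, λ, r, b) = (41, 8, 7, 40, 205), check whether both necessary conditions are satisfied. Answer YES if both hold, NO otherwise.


Condition (i): r(k − 1) = 40·7 = 280; λ(v − 1) = 7·40 = 280. Match? YES.
Condition (ii): bk = 205·8 = 1640; vr = 41·40 = 1640. Match? YES.
Both conditions hold? YES.

YES


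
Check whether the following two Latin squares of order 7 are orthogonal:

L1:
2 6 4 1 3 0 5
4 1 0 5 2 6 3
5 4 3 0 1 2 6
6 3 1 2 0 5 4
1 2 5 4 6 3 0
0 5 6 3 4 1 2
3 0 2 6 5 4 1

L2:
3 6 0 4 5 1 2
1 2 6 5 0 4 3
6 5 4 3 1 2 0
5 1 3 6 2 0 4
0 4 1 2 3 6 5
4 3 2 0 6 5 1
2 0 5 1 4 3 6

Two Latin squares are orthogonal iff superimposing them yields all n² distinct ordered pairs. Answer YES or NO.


Form the n² = 49 superimposed pairs (L1[i][j], L2[i][j]), row by row (rows and columns indexed from 0):
row 0: (2,3) (6,6) (4,0) (1,4) (3,5) (0,1) (5,2)
row 1: (4,1) (1,2) (0,6) (5,5) (2,0) (6,4) (3,3)
row 2: (5,6) (4,5) (3,4) (0,3) (1,1) (2,2) (6,0)
row 3: (6,5) (3,1) (1,3) (2,6) (0,2) (5,0) (4,4)
row 4: (1,0) (2,4) (5,1) (4,2) (6,3) (3,6) (0,5)
row 5: (0,4) (5,3) (6,2) (3,0) (4,6) (1,5) (2,1)
row 6: (3,2) (0,0) (2,5) (6,1) (5,4) (4,3) (1,6)
Orthogonality requires all 49 pairs distinct.
Check by first coordinate: for each symbol s of L1, list the L2 entries in the n cells where L1 = s; they must all differ.
  L1 = 0: L2 entries (in reading order) 1, 6, 3, 2, 5, 4, 0 — all 7 distinct ✓
  L1 = 1: L2 entries (in reading order) 4, 2, 1, 3, 0, 5, 6 — all 7 distinct ✓
  L1 = 2: L2 entries (in reading order) 3, 0, 2, 6, 4, 1, 5 — all 7 distinct ✓
  L1 = 3: L2 entries (in reading order) 5, 3, 4, 1, 6, 0, 2 — all 7 distinct ✓
  L1 = 4: L2 entries (in reading order) 0, 1, 5, 4, 2, 6, 3 — all 7 distinct ✓
  L1 = 5: L2 entries (in reading order) 2, 5, 6, 0, 1, 3, 4 — all 7 distinct ✓
  L1 = 6: L2 entries (in reading order) 6, 4, 0, 5, 3, 2, 1 — all 7 distinct ✓
Every symbol of L1 meets every symbol of L2 exactly once, so all 49 pairs are distinct (49 of 49).
Conclusion: YES.

YES


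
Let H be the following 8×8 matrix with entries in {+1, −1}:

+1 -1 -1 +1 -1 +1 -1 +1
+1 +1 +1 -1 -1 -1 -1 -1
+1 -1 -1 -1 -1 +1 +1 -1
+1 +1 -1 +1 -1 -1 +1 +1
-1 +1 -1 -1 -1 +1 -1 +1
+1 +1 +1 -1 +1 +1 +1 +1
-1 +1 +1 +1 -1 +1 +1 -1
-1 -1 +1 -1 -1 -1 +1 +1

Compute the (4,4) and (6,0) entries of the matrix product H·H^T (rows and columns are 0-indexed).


Row 0 of H: [1, -1, -1, 1, -1, 1, -1, 1].
Row 4 of H: [-1, 1, -1, -1, -1, 1, -1, 1].
Row 6 of H: [-1, 1, 1, 1, -1, 1, 1, -1].
(H·H^T)[4][4] = Σ_j H[4][j]·H[4][j] = (-1)² + (1)² + (-1)² + (-1)² + (-1)² + (1)² + (-1)² + (1)² = 1 + 1 + 1 + 1 + 1 + 1 + 1 + 1 = 8.
(H·H^T)[6][0] = Σ_j H[6][j]·H[0][j] = (-1)·(1) + (1)·(-1) + (1)·(-1) + (1)·(1) + (-1)·(-1) + (1)·(1) + (1)·(-1) + (-1)·(1) = -1 + -1 + -1 + 1 + 1 + 1 + -1 + -1 = -2.
Rows 6 and 0 are not orthogonal (dot product = -2 ≠ 0), so H is not a Hadamard matrix.

(4,4) entry = 8; (6,0) entry = -2.


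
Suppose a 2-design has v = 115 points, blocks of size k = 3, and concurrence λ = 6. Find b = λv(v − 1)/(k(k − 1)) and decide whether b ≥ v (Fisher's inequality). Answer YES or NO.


b = λv(v − 1)/(k(k − 1)) = 6·115·114/(3·2) = 78660/6 = 13110.
Compare with v = 115: b ≥ v, so Fisher's inequality holds.

YES


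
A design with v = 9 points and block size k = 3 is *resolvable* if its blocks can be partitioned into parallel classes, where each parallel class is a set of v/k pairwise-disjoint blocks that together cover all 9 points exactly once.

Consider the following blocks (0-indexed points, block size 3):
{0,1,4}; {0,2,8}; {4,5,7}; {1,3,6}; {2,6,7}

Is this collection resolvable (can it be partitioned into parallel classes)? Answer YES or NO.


v = 9, block size k = 3, number of blocks = 5.
For resolvability, blocks must partition into parallel classes of size v/k = 3.
Total blocks must therefore be a multiple of 3: 5 = 3·1 + 2 ⇒ not divisible ✗.
Resolvable? NO.

NO


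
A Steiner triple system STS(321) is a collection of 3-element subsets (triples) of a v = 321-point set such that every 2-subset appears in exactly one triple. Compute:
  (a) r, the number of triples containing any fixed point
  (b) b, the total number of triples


An STS(v) is a 2-(v, 3, 1) BIBD: block size k = 3, λ = 1.
Replication: r(k − 1) = λ(v − 1) ⇒ r·2 = 321 − 1 = 320 ⇒ r = 160.
Block count: bk = vr ⇒ b·3 = 321·160 = 51360 ⇒ b = 17120.

r = 160, b = 17120.


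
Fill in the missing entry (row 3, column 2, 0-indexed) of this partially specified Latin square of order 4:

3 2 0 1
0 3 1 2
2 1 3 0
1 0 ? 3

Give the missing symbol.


Row 3 contains symbols [0, 1, 3] — missing [2].
Column 2 contains symbols [0, 1, 3] — missing [2].
The missing symbol must appear in both missing sets; intersection = [2].
Therefore the hidden value is 2.

Missing value = 2.


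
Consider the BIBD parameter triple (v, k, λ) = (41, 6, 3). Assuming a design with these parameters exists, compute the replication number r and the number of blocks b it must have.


Any 2-(v, k, λ) BIBD satisfies two necessary conditions:
  (i)  Each point sits in r blocks, and counting incidences through any fixed point gives r(k − 1) = λ(v − 1), so r = λ(v − 1)/(k − 1).
  (ii) Total incidences bk = vr, so b = vr/k.
Step 1: r = λ(v − 1)/(k − 1) = 3·(41 − 1)/(6 − 1) = 3·40/5 = 120/5 = 24.
Step 2: b = vr/k = 41·24/6 = 984/6 = 164.
Check integrality: r = 24 ∈ Z ✓, b = 164 ∈ Z ✓.
(These identities are necessary conditions: they determine r and b for any design with these parameters, but do not by themselves prove that one exists.)

r = 24, b = 164.


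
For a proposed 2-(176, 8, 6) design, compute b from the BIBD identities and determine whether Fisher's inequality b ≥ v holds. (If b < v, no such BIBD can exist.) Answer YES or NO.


b = λv(v − 1)/(k(k − 1)) = 6·176·175/(8·7) = 184800/56 = 3300.
Compare with v = 176: b ≥ v, so Fisher's inequality holds.

YES


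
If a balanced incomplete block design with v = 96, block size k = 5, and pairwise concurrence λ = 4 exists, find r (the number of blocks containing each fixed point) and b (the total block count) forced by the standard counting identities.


Any 2-(v, k, λ) BIBD satisfies two necessary conditions:
  (i)  Each point sits in r blocks, and counting incidences through any fixed point gives r(k − 1) = λ(v − 1), so r = λ(v − 1)/(k − 1).
  (ii) Total incidences bk = vr, so b = vr/k.
Step 1: r = λ(v − 1)/(k − 1) = 4·(96 − 1)/(5 − 1) = 4·95/4 = 380/4 = 95.
Step 2: b = vr/k = 96·95/5 = 9120/5 = 1824.
Check integrality: r = 95 ∈ Z ✓, b = 1824 ∈ Z ✓.
(These identities are necessary conditions: they determine r and b for any design with these parameters, but do not by themselves prove that one exists.)

r = 95, b = 1824.


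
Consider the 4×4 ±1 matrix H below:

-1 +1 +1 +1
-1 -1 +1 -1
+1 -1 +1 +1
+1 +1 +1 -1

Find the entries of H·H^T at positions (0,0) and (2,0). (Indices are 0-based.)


Row 0 of H: [-1, 1, 1, 1].
Row 2 of H: [1, -1, 1, 1].
(H·H^T)[0][0] = Σ_j H[0][j]·H[0][j] = (-1)² + (1)² + (1)² + (1)² = 1 + 1 + 1 + 1 = 4.
(H·H^T)[2][0] = Σ_j H[2][j]·H[0][j] = (1)·(-1) + (-1)·(1) + (1)·(1) + (1)·(1) = -1 + -1 + 1 + 1 = 0.
So rows 2 and 0 are orthogonal; the diagonal entry equals n = 4.

(0,0) entry = 4; (2,0) entry = 0.


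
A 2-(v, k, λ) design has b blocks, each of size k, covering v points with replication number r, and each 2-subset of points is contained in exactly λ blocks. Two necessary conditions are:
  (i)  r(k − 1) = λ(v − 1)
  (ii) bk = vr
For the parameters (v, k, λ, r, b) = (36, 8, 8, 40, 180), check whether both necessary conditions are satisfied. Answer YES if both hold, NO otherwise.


Condition (i): r(k − 1) = 40·7 = 280; λ(v − 1) = 8·35 = 280. Match? YES.
Condition (ii): bk = 180·8 = 1440; vr = 36·40 = 1440. Match? YES.
Both conditions hold? YES.

YES


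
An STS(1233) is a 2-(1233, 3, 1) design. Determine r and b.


An STS(v) is a 2-(v, 3, 1) BIBD: block size k = 3, λ = 1.
Replication: r(k − 1) = λ(v − 1) ⇒ r·2 = 1233 − 1 = 1232 ⇒ r = 616.
Block count: bk = vr ⇒ b·3 = 1233·616 = 759528 ⇒ b = 253176.

r = 616, b = 253176.


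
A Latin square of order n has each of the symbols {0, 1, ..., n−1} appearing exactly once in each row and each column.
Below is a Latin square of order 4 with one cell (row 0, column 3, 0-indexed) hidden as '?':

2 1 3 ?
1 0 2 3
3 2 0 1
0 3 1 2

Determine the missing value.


Row 0 contains symbols [1, 2, 3] — missing [0].
Column 3 contains symbols [1, 2, 3] — missing [0].
The missing symbol must appear in both missing sets; intersection = [0].
Therefore the hidden value is 0.

Missing value = 0.


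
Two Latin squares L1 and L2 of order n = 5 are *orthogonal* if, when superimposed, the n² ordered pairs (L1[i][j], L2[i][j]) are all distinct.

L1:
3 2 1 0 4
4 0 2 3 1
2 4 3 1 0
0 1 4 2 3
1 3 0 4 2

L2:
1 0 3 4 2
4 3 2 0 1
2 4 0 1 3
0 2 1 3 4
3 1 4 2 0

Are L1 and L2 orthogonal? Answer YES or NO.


Form the n² = 25 superimposed pairs (L1[i][j], L2[i][j]), row by row (rows and columns indexed from 0):
row 0: (3,1) (2,0) (1,3) (0,4) (4,2)
row 1: (4,4) (0,3) (2,2) (3,0) (1,1)
row 2: (2,2) (4,4) (3,0) (1,1) (0,3)
row 3: (0,0) (1,2) (4,1) (2,3) (3,4)
row 4: (1,3) (3,1) (0,4) (4,2) (2,0)
Orthogonality requires all 25 pairs distinct.
But the pair (2,2) repeats: cell (1,2) has L1 = 2, L2 = 2, and cell (2,0) has L1 = 2, L2 = 2.
A repeated pair means some other pair never occurs (only 15 distinct pairs out of 25), so the squares are not orthogonal.
Conclusion: NO.

NO


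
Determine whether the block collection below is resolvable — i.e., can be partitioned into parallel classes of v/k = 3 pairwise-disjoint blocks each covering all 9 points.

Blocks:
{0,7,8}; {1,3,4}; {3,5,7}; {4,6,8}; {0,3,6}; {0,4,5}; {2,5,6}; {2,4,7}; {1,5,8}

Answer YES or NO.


v = 9, block size k = 3, number of blocks = 9.
For resolvability, blocks must partition into parallel classes of size v/k = 3.
Total blocks must therefore be a multiple of 3: 9 = 3·3 + 0 ⇒ divisible ✓.
Consider block {3,5,7}. The only other block(s) in the collection disjoint from it are {4,6,8} — just 1 block(s). Any parallel class containing {3,5,7} would need 2 other blocks each disjoint from it, so no parallel class of size 3 can contain {3,5,7}.
Since every block must belong to some parallel class in a resolution, the collection cannot be partitioned into parallel classes.
Resolvable? NO.

NO


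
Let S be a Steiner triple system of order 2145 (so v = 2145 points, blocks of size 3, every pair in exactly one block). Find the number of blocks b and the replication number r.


An STS(v) is a 2-(v, 3, 1) BIBD: block size k = 3, λ = 1.
Replication: r(k − 1) = λ(v − 1) ⇒ r·2 = 2145 − 1 = 2144 ⇒ r = 1072.
Block count: b = v(v − 1)/6 = 2145·2144/6 = 4598880/6 = 766480.

r = 1072, b = 766480.


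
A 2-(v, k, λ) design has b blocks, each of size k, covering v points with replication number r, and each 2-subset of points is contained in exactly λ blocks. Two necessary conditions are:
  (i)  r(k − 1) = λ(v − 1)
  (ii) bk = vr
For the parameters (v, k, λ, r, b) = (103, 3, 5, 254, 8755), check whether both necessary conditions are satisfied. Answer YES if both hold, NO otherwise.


Condition (i): r(k − 1) = 254·2 = 508; λ(v − 1) = 5·102 = 510. Match? NO.
Condition (ii): bk = 8755·3 = 26265; vr = 103·254 = 26162. Match? NO.
Both conditions hold? NO.

NO
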